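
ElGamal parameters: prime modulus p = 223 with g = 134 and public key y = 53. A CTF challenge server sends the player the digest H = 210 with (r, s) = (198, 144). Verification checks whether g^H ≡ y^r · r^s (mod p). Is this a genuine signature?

Left side g^H mod p:
134^2 = 17956 ≡ 116
134^4 ≡ 116^2 = 13456 ≡ 76
134^8 ≡ 76^2 = 5776 ≡ 201
134^16 ≡ 201^2 = 40401 ≡ 38
134^32 ≡ 38^2 = 1444 ≡ 106
134^64 ≡ 106^2 = 11236 ≡ 86
134^128 ≡ 86^2 = 7396 ≡ 37
210 = 128 + 64 + 16 + 2, so 134^210 ≡ 37·86·38·116 ≡ 2 (mod 223)
Right side y^r · r^s mod p:
53^2 = 2809 ≡ 133
53^4 ≡ 133^2 = 17689 ≡ 72
53^8 ≡ 72^2 = 5184 ≡ 55
53^16 ≡ 55^2 = 3025 ≡ 126
53^32 ≡ 126^2 = 15876 ≡ 43
53^64 ≡ 43^2 = 1849 ≡ 65
53^128 ≡ 65^2 = 4225 ≡ 211
198 = 128 + 64 + 4 + 2, so 53^198 ≡ 211·65·72·133 ≡ 105 (mod 223)
198^2 = 39204 ≡ 179
198^4 ≡ 179^2 = 32041 ≡ 152
198^8 ≡ 152^2 = 23104 ≡ 135
198^16 ≡ 135^2 = 18225 ≡ 162
198^32 ≡ 162^2 = 26244 ≡ 153
198^64 ≡ 153^2 = 23409 ≡ 217
198^128 ≡ 217^2 = 47089 ≡ 36
144 = 128 + 16, so 198^144 ≡ 36·162 ≡ 34 (mod 223)
105·34 = 3570 ≡ 2 (mod 223)
2 ≡ 2 (mod 223), so the signature is genuine.

genuine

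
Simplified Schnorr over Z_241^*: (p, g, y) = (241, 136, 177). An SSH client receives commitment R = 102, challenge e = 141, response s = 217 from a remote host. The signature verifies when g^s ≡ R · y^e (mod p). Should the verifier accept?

g^s mod p:
136^2 = 18496 ≡ 180
136^4 ≡ 180^2 = 32400 ≡ 106
136^8 ≡ 106^2 = 11236 ≡ 150
136^16 ≡ 150^2 = 22500 ≡ 87
136^32 ≡ 87^2 = 7569 ≡ 98
136^64 ≡ 98^2 = 9604 ≡ 205
136^128 ≡ 205^2 = 42025 ≡ 91
217 = 128 + 64 + 16 + 8 + 1, so 136^217 ≡ 91·205·87·150·136 ≡ 218 (mod 241)
R · y^e mod p:
177^2 = 31329 ≡ 240
177^4 ≡ 240^2 = 57600 ≡ 1
177^8 ≡ 1^2 = 1
177^16 ≡ 1^2 = 1
177^32 ≡ 1^2 = 1
177^64 ≡ 1^2 = 1
177^128 ≡ 1^2 = 1
141 = 128 + 8 + 4 + 1, so 177^141 ≡ 1·1·1·177 ≡ 177 (mod 241)
102·177 = 18054 ≡ 220 (mod 241)
218 ≠ 220; the check fails.

reject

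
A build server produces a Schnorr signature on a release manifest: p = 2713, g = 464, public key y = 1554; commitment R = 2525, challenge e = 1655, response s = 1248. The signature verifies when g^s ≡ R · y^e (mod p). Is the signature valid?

g^s mod p:
464^2 = 215296 ≡ 969
464^4 ≡ 969^2 = 938961 ≡ 263
464^8 ≡ 263^2 = 69169 ≡ 1344
464^16 ≡ 1344^2 = 1806336 ≡ 2191
464^32 ≡ 2191^2 = 4800481 ≡ 1184
464^64 ≡ 1184^2 = 1401856 ≡ 1948
464^128 ≡ 1948^2 = 3794704 ≡ 1930
464^256 ≡ 1930^2 = 3724900 ≡ 2664
464^512 ≡ 2664^2 = 7096896 ≡ 2401
464^1024 ≡ 2401^2 = 5764801 ≡ 2389
1248 = 1024 + 128 + 64 + 32, so 464^1248 ≡ 2389·1930·1948·1184 ≡ 1984 (mod 2713)
R · y^e mod p:
1554^2 = 2414916 ≡ 346
1554^4 ≡ 346^2 = 119716 ≡ 344
1554^8 ≡ 344^2 = 118336 ≡ 1677
1554^16 ≡ 1677^2 = 2812329 ≡ 1661
1554^32 ≡ 1661^2 = 2758921 ≡ 2513
1554^64 ≡ 2513^2 = 6315169 ≡ 2018
1554^128 ≡ 2018^2 = 4072324 ≡ 111
1554^256 ≡ 111^2 = 12321 ≡ 1469
1554^512 ≡ 1469^2 = 2157961 ≡ 1126
1554^1024 ≡ 1126^2 = 1267876 ≡ 905
1655 = 1024 + 512 + 64 + 32 + 16 + 4 + 2 + 1, so 1554^1655 ≡ 905·1126·2018·2513·1661·344·346·1554 ≡ 2587 (mod 2713)
2525·2587 = 6532175 ≡ 1984 (mod 2713)
1984 ≡ 1984 (mod 2713); signature holds.

valid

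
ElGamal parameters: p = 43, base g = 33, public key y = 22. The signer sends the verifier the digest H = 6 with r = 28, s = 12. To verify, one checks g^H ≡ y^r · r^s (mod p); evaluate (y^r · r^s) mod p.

22^2 = 484 ≡ 11
22^4 ≡ 11^2 = 121 ≡ 35
22^8 ≡ 35^2 = 1225 ≡ 21
22^16 ≡ 21^2 = 441 ≡ 11
28 = 16 + 8 + 4, so 22^28 ≡ 11·21·35 ≡ 1 (mod 43)
28^2 = 784 ≡ 10
28^4 ≡ 10^2 = 100 ≡ 14
28^8 ≡ 14^2 = 196 ≡ 24
12 = 8 + 4, so 28^12 ≡ 24·14 ≡ 35 (mod 43)
y^r · r^s ≡ 1·35 = 35 ≡ 35 (mod 43)

35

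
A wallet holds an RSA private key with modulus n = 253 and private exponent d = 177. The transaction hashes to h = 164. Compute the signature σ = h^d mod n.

164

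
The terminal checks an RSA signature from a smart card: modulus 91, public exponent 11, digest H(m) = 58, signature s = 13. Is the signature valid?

s^2 ≡ 13^2 = 169 ≡ 78
s^4 ≡ 78^2 = 6084 ≡ 78
s^8 ≡ 78^2 = 6084 ≡ 78
11 = 8 + 2 + 1, so s^11 ≡ 78·78·13 ≡ 13 (mod 91)
s^11 mod 91 = 13, but H(m) = 58.

invalid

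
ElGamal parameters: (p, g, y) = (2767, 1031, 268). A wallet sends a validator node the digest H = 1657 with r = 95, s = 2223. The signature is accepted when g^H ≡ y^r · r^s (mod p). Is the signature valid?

invalid

Left side g^H mod p:
1031^2 = 1062961 ≡ 433
1031^4 ≡ 433^2 = 187489 ≡ 2100
1031^8 ≡ 2100^2 = 4410000 ≡ 2169
1031^16 ≡ 2169^2 = 4704561 ≡ 661
1031^32 ≡ 661^2 = 436921 ≡ 2502
1031^64 ≡ 2502^2 = 6260004 ≡ 1050
1031^128 ≡ 1050^2 = 1102500 ≡ 1234
1031^256 ≡ 1234^2 = 1522756 ≡ 906
1031^512 ≡ 906^2 = 820836 ≡ 1804
1031^1024 ≡ 1804^2 = 3254416 ≡ 424
1657 = 1024 + 512 + 64 + 32 + 16 + 8 + 1, so 1031^1657 ≡ 424·1804·1050·2502·661·2169·1031 ≡ 427 (mod 2767)
Right side y^r · r^s mod p:
268^2 = 71824 ≡ 2649
268^4 ≡ 2649^2 = 7017201 ≡ 89
268^8 ≡ 89^2 = 7921 ≡ 2387
268^16 ≡ 2387^2 = 5697769 ≡ 516
268^32 ≡ 516^2 = 266256 ≡ 624
268^64 ≡ 624^2 = 389376 ≡ 1996
95 = 64 + 16 + 8 + 4 + 2 + 1, so 268^95 ≡ 1996·516·2387·89·2649·268 ≡ 1963 (mod 2767)
95^2 = 9025 ≡ 724
95^4 ≡ 724^2 = 524176 ≡ 1213
95^8 ≡ 1213^2 = 1471369 ≡ 2092
95^16 ≡ 2092^2 = 4376464 ≡ 1837
95^32 ≡ 1837^2 = 3374569 ≡ 1596
95^64 ≡ 1596^2 = 2547216 ≡ 1576
95^128 ≡ 1576^2 = 2483776 ≡ 1777
95^256 ≡ 1777^2 = 3157729 ≡ 582
95^512 ≡ 582^2 = 338724 ≡ 1150
95^1024 ≡ 1150^2 = 1322500 ≡ 2641
95^2048 ≡ 2641^2 = 6974881 ≡ 2041
2223 = 2048 + 128 + 32 + 8 + 4 + 2 + 1, so 95^2223 ≡ 2041·1777·1596·2092·1213·724·95 ≡ 1807 (mod 2767)
1963·1807 = 3547141 ≡ 2614 (mod 2767)
427 ≠ 2614, so verification fails.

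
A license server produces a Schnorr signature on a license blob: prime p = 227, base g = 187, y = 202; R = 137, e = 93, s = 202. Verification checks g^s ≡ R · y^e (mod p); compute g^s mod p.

Squares mod 227: 187^1≡187, 187^2≡11, 187^4≡121, 187^8≡113, 187^16≡57, 187^32≡71, 187^64≡47, 187^128≡166
202 = 128 + 64 + 8 + 2, so 187^202 ≡ 166·47·113·11 ≡ 219 (mod 227)

219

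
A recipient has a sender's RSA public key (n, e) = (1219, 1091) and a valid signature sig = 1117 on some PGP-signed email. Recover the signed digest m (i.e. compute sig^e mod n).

146

sig^2 ≡ 1117^2 = 1247689 ≡ 652
sig^4 ≡ 652^2 = 425104 ≡ 892
sig^8 ≡ 892^2 = 795664 ≡ 876
sig^16 ≡ 876^2 = 767376 ≡ 625
sig^32 ≡ 625^2 = 390625 ≡ 545
sig^64 ≡ 545^2 = 297025 ≡ 808
sig^128 ≡ 808^2 = 652864 ≡ 699
sig^256 ≡ 699^2 = 488601 ≡ 1001
sig^512 ≡ 1001^2 = 1002001 ≡ 1202
sig^1024 ≡ 1202^2 = 1444804 ≡ 289
1091 = 1024 + 64 + 2 + 1, so sig^1091 ≡ 289·808·652·1117 ≡ 146 (mod 1219)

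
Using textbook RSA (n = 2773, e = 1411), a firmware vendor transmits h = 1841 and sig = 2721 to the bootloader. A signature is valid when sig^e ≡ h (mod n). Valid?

sig^1411 mod 2773 = 1841
1841 = h, so the signature checks out.

yes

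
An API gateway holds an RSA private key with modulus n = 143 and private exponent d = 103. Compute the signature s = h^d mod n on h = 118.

105

h^2 ≡ 118^2 = 13924 ≡ 53
h^4 ≡ 53^2 = 2809 ≡ 92
h^8 ≡ 92^2 = 8464 ≡ 27
h^16 ≡ 27^2 = 729 ≡ 14
h^32 ≡ 14^2 = 196 ≡ 53
h^64 ≡ 53^2 = 2809 ≡ 92
103 = 64 + 32 + 4 + 2 + 1, so h^103 ≡ 92·53·92·53·118 ≡ 105 (mod 143)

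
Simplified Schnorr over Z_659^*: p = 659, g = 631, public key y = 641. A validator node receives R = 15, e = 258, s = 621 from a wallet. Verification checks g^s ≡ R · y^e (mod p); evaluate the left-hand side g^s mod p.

Squares mod 659: 631^1≡631, 631^2≡125, 631^4≡468, 631^8≡236, 631^16≡340, 631^32≡275, 631^64≡499, 631^128≡558, 631^256≡316, 631^512≡347
621 = 512 + 64 + 32 + 8 + 4 + 1, so 631^621 ≡ 347·499·275·236·468·631 ≡ 333 (mod 659)

333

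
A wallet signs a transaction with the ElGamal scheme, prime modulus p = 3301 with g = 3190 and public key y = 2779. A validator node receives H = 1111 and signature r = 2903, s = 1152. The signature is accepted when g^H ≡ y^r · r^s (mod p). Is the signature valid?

Left side g^H mod p:
Squares mod 3301: 3190^1≡3190, 3190^2≡2418, 3190^4≡653, 3190^8≡580, 3190^16≡2999, 3190^32≡2077, 3190^64≡2823, 3190^128≡715, 3190^256≡2871, 3190^512≡44, 3190^1024≡1936
1111 = 1024 + 64 + 16 + 4 + 2 + 1, so 3190^1111 ≡ 1936·2823·2999·653·2418·3190 ≡ 1019 (mod 3301)
Right side y^r · r^s mod p:
Squares mod 3301: 2779^1≡2779, 2779^2≡1802, 2779^4≡2321, 2779^8≡3110, 2779^16≡170, 2779^32≡2492, 2779^64≡883, 2779^128≡653, 2779^256≡580, 2779^512≡2999, 2779^1024≡2077, 2779^2048≡2823
2903 = 2048 + 512 + 256 + 64 + 16 + 4 + 2 + 1, so 2779^2903 ≡ 2823·2999·580·883·170·2321·1802·2779 ≡ 579 (mod 3301)
Squares mod 3301: 2903^1≡2903, 2903^2≡3257, 2903^4≡1936, 2903^8≡1461, 2903^16≡2075, 2903^32≡1121, 2903^64≡2261, 2903^128≡2173, 2903^256≡1499, 2903^512≡2321, 2903^1024≡3110
1152 = 1024 + 128, so 2903^1152 ≡ 3110·2173 ≡ 883 (mod 3301)
579·883 = 511257 ≡ 2903 (mod 3301)
1019 ≠ 2903, so verification fails.

invalid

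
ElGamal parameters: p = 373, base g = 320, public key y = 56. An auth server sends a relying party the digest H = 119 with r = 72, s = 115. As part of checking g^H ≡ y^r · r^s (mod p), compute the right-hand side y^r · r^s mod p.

102

56^72 mod 373 = 286
72^115 mod 373 = 76
y^r · r^s ≡ 286·76 = 21736 ≡ 102 (mod 373)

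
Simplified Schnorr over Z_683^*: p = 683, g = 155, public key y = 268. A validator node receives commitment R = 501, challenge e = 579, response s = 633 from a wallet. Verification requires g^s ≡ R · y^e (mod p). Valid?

yes

g^s mod p:
155^2 = 24025 ≡ 120
155^4 ≡ 120^2 = 14400 ≡ 57
155^8 ≡ 57^2 = 3249 ≡ 517
155^16 ≡ 517^2 = 267289 ≡ 236
155^32 ≡ 236^2 = 55696 ≡ 373
155^64 ≡ 373^2 = 139129 ≡ 480
155^128 ≡ 480^2 = 230400 ≡ 229
155^256 ≡ 229^2 = 52441 ≡ 533
155^512 ≡ 533^2 = 284089 ≡ 644
633 = 512 + 64 + 32 + 16 + 8 + 1, so 155^633 ≡ 644·480·373·236·517·155 ≡ 460 (mod 683)
R · y^e mod p:
268^2 = 71824 ≡ 109
268^4 ≡ 109^2 = 11881 ≡ 270
268^8 ≡ 270^2 = 72900 ≡ 502
268^16 ≡ 502^2 = 252004 ≡ 660
268^32 ≡ 660^2 = 435600 ≡ 529
268^64 ≡ 529^2 = 279841 ≡ 494
268^128 ≡ 494^2 = 244036 ≡ 205
268^256 ≡ 205^2 = 42025 ≡ 362
268^512 ≡ 362^2 = 131044 ≡ 591
579 = 512 + 64 + 2 + 1, so 268^579 ≡ 591·494·109·268 ≡ 35 (mod 683)
501·35 = 17535 ≡ 460 (mod 683)
460 ≡ 460 (mod 683); signature holds.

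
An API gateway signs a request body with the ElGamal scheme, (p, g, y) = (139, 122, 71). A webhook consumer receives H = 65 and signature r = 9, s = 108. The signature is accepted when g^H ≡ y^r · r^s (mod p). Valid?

Left side g^H mod p:
122^2 = 14884 ≡ 11
122^4 ≡ 11^2 = 121
122^8 ≡ 121^2 = 14641 ≡ 46
122^16 ≡ 46^2 = 2116 ≡ 31
122^32 ≡ 31^2 = 961 ≡ 127
122^64 ≡ 127^2 = 16129 ≡ 5
65 = 64 + 1, so 122^65 ≡ 5·122 ≡ 54 (mod 139)
Right side y^r · r^s mod p:
71^2 = 5041 ≡ 37
71^4 ≡ 37^2 = 1369 ≡ 118
71^8 ≡ 118^2 = 13924 ≡ 24
9 = 8 + 1, so 71^9 ≡ 24·71 ≡ 36 (mod 139)
9^2 = 81
9^4 ≡ 81^2 = 6561 ≡ 28
9^8 ≡ 28^2 = 784 ≡ 89
9^16 ≡ 89^2 = 7921 ≡ 137
9^32 ≡ 137^2 = 18769 ≡ 4
9^64 ≡ 4^2 = 16
108 = 64 + 32 + 8 + 4, so 9^108 ≡ 16·4·89·28 ≡ 55 (mod 139)
36·55 = 1980 ≡ 34 (mod 139)
54 ≠ 34, so verification fails.

no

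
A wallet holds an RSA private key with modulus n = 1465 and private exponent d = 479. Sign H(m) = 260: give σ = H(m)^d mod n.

1365

Squares mod 1465: (H(m))^1≡260, (H(m))^2≡210, (H(m))^4≡150, (H(m))^8≡525, (H(m))^16≡205, (H(m))^32≡1005, (H(m))^64≡640, (H(m))^128≡865, (H(m))^256≡1075
479 = 256 + 128 + 64 + 16 + 8 + 4 + 2 + 1, so (H(m))^479 ≡ 1075·865·640·205·525·150·210·260 ≡ 1365 (mod 1465)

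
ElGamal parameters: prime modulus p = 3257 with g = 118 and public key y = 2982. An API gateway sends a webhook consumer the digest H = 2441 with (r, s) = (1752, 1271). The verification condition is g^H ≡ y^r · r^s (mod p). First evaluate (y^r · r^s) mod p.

3119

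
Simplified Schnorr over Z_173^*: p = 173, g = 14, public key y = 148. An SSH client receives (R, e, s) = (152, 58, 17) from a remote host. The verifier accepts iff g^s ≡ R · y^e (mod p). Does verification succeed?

fails

g^s mod p:
14^2 = 196 ≡ 23
14^4 ≡ 23^2 = 529 ≡ 10
14^8 ≡ 10^2 = 100
14^16 ≡ 100^2 = 10000 ≡ 139
17 = 16 + 1, so 14^17 ≡ 139·14 ≡ 43 (mod 173)
R · y^e mod p:
148^2 = 21904 ≡ 106
148^4 ≡ 106^2 = 11236 ≡ 164
148^8 ≡ 164^2 = 26896 ≡ 81
148^16 ≡ 81^2 = 6561 ≡ 160
148^32 ≡ 160^2 = 25600 ≡ 169
58 = 32 + 16 + 8 + 2, so 148^58 ≡ 169·160·81·106 ≡ 132 (mod 173)
152·132 = 20064 ≡ 169 (mod 173)
43 ≠ 169; the check fails.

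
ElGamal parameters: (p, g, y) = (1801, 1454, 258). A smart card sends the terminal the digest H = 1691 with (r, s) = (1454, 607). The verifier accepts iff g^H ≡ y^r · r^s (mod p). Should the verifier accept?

accept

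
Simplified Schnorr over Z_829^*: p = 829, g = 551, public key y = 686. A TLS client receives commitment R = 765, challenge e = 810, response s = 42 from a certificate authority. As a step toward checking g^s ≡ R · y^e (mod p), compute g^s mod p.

551^2 = 303601 ≡ 187
551^4 ≡ 187^2 = 34969 ≡ 151
551^8 ≡ 151^2 = 22801 ≡ 418
551^16 ≡ 418^2 = 174724 ≡ 634
551^32 ≡ 634^2 = 401956 ≡ 720
42 = 32 + 8 + 2, so 551^42 ≡ 720·418·187 ≡ 368 (mod 829)

368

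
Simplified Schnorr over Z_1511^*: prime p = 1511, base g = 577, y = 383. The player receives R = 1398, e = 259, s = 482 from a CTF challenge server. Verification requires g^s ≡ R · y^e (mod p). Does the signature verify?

verifies

g^s mod p:
577^2 = 332929 ≡ 509
577^4 ≡ 509^2 = 259081 ≡ 700
577^8 ≡ 700^2 = 490000 ≡ 436
577^16 ≡ 436^2 = 190096 ≡ 1221
577^32 ≡ 1221^2 = 1490841 ≡ 995
577^64 ≡ 995^2 = 990025 ≡ 320
577^128 ≡ 320^2 = 102400 ≡ 1163
577^256 ≡ 1163^2 = 1352569 ≡ 224
482 = 256 + 128 + 64 + 32 + 2, so 577^482 ≡ 224·1163·320·995·509 ≡ 28 (mod 1511)
R · y^e mod p:
383^2 = 146689 ≡ 122
383^4 ≡ 122^2 = 14884 ≡ 1285
383^8 ≡ 1285^2 = 1651225 ≡ 1213
383^16 ≡ 1213^2 = 1471369 ≡ 1166
383^32 ≡ 1166^2 = 1359556 ≡ 1167
383^64 ≡ 1167^2 = 1361889 ≡ 478
383^128 ≡ 478^2 = 228484 ≡ 323
383^256 ≡ 323^2 = 104329 ≡ 70
259 = 256 + 2 + 1, so 383^259 ≡ 70·122·383 ≡ 1016 (mod 1511)
1398·1016 = 1420368 ≡ 28 (mod 1511)
28 ≡ 28 (mod 1511); signature holds.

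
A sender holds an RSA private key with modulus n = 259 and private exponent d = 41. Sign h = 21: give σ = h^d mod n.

189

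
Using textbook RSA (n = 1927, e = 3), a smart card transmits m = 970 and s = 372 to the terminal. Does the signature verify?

Squares mod 1927: s^1≡372, s^2≡1567
3 = 2 + 1, so s^3 ≡ 1567·372 ≡ 970 (mod 1927)
Since 970 equals the digest 970, verification succeeds.

verifies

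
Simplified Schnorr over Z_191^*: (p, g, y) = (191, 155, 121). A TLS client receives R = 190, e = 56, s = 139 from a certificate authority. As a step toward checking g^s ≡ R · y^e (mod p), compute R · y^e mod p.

161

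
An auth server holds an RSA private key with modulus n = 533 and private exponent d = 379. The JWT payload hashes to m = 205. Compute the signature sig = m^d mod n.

205

m^2 ≡ 205^2 = 42025 ≡ 451
m^4 ≡ 451^2 = 203401 ≡ 328
m^8 ≡ 328^2 = 107584 ≡ 451
m^16 ≡ 451^2 = 203401 ≡ 328
m^32 ≡ 328^2 = 107584 ≡ 451
m^64 ≡ 451^2 = 203401 ≡ 328
m^128 ≡ 328^2 = 107584 ≡ 451
m^256 ≡ 451^2 = 203401 ≡ 328
379 = 256 + 64 + 32 + 16 + 8 + 2 + 1, so m^379 ≡ 328·328·451·328·451·451·205 ≡ 205 (mod 533)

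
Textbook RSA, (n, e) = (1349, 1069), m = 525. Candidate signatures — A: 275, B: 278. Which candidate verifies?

Candidate A: 275^1069 mod 1349 = 612
Candidate B: 278^1069 mod 1349 = 525
  → matches m = 525

B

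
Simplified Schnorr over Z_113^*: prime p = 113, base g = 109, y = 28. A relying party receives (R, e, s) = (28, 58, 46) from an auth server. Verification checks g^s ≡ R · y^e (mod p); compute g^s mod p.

30

109^2 = 11881 ≡ 16
109^4 ≡ 16^2 = 256 ≡ 30
109^8 ≡ 30^2 = 900 ≡ 109
109^16 ≡ 109^2 = 11881 ≡ 16
109^32 ≡ 16^2 = 256 ≡ 30
46 = 32 + 8 + 4 + 2, so 109^46 ≡ 30·109·30·16 ≡ 30 (mod 113)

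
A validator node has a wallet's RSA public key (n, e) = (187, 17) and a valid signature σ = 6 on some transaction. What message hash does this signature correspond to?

74

σ^2 ≡ 6^2 = 36
σ^4 ≡ 36^2 = 1296 ≡ 174
σ^8 ≡ 174^2 = 30276 ≡ 169
σ^16 ≡ 169^2 = 28561 ≡ 137
17 = 16 + 1, so σ^17 ≡ 137·6 ≡ 74 (mod 187)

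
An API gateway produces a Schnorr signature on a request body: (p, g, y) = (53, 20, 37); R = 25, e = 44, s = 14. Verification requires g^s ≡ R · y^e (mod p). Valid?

yes

g^s mod p:
Squares mod 53: 20^1≡20, 20^2≡29, 20^4≡46, 20^8≡49
14 = 8 + 4 + 2, so 20^14 ≡ 49·46·29 ≡ 17 (mod 53)
R · y^e mod p:
Squares mod 53: 37^1≡37, 37^2≡44, 37^4≡28, 37^8≡42, 37^16≡15, 37^32≡13
44 = 32 + 8 + 4, so 37^44 ≡ 13·42·28 ≡ 24 (mod 53)
25·24 = 600 ≡ 17 (mod 53)
17 ≡ 17 (mod 53); signature holds.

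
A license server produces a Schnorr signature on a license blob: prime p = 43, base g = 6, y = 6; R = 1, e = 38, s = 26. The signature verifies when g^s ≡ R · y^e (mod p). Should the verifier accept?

g^s mod p:
6^2 = 36
6^4 ≡ 36^2 = 1296 ≡ 6
6^8 ≡ 6^2 = 36
6^16 ≡ 36^2 = 1296 ≡ 6
26 = 16 + 8 + 2, so 6^26 ≡ 6·36·36 ≡ 36 (mod 43)
R · y^e mod p:
6^2 = 36
6^4 ≡ 36^2 = 1296 ≡ 6
6^8 ≡ 6^2 = 36
6^16 ≡ 36^2 = 1296 ≡ 6
6^32 ≡ 6^2 = 36
38 = 32 + 4 + 2, so 6^38 ≡ 36·6·36 ≡ 36 (mod 43)
1·36 = 36 ≡ 36 (mod 43)
36 ≡ 36 (mod 43); signature holds.

accept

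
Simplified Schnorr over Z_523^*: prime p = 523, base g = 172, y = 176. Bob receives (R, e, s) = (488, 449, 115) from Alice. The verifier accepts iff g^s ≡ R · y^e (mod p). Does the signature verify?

does not verify

g^s mod p:
172^2 = 29584 ≡ 296
172^4 ≡ 296^2 = 87616 ≡ 275
172^8 ≡ 275^2 = 75625 ≡ 313
172^16 ≡ 313^2 = 97969 ≡ 168
172^32 ≡ 168^2 = 28224 ≡ 505
172^64 ≡ 505^2 = 255025 ≡ 324
115 = 64 + 32 + 16 + 2 + 1, so 172^115 ≡ 324·505·168·296·172 ≡ 430 (mod 523)
R · y^e mod p:
176^2 = 30976 ≡ 119
176^4 ≡ 119^2 = 14161 ≡ 40
176^8 ≡ 40^2 = 1600 ≡ 31
176^16 ≡ 31^2 = 961 ≡ 438
176^32 ≡ 438^2 = 191844 ≡ 426
176^64 ≡ 426^2 = 181476 ≡ 518
176^128 ≡ 518^2 = 268324 ≡ 25
176^256 ≡ 25^2 = 625 ≡ 102
449 = 256 + 128 + 64 + 1, so 176^449 ≡ 102·25·518·176 ≡ 193 (mod 523)
488·193 = 94184 ≡ 44 (mod 523)
430 ≠ 44; the check fails.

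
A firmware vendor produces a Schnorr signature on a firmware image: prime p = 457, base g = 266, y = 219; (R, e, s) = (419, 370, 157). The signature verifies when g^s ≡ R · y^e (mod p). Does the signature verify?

does not verify

g^s mod p:
Squares mod 457: 266^1≡266, 266^2≡378, 266^4≡300, 266^8≡428, 266^16≡384, 266^32≡302, 266^64≡261, 266^128≡28
157 = 128 + 16 + 8 + 4 + 1, so 266^157 ≡ 28·384·428·300·266 ≡ 143 (mod 457)
R · y^e mod p:
Squares mod 457: 219^1≡219, 219^2≡433, 219^4≡119, 219^8≡451, 219^16≡36, 219^32≡382, 219^64≡141, 219^128≡230, 219^256≡345
370 = 256 + 64 + 32 + 16 + 2, so 219^370 ≡ 345·141·382·36·433 ≡ 112 (mod 457)
419·112 = 46928 ≡ 314 (mod 457)
143 ≠ 314; the check fails.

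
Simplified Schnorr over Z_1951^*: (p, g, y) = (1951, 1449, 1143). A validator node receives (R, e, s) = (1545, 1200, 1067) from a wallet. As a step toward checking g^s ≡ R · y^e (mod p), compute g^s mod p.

148

1449^2 = 2099601 ≡ 325
1449^4 ≡ 325^2 = 105625 ≡ 271
1449^8 ≡ 271^2 = 73441 ≡ 1254
1449^16 ≡ 1254^2 = 1572516 ≡ 10
1449^32 ≡ 10^2 = 100
1449^64 ≡ 100^2 = 10000 ≡ 245
1449^128 ≡ 245^2 = 60025 ≡ 1495
1449^256 ≡ 1495^2 = 2235025 ≡ 1130
1449^512 ≡ 1130^2 = 1276900 ≡ 946
1449^1024 ≡ 946^2 = 894916 ≡ 1358
1067 = 1024 + 32 + 8 + 2 + 1, so 1449^1067 ≡ 1358·100·1254·325·1449 ≡ 148 (mod 1951)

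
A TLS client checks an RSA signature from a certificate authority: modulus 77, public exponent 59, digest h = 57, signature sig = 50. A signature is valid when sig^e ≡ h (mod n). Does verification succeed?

passes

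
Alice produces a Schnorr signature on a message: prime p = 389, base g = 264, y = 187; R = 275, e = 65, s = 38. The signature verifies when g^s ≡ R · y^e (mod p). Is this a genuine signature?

g^s mod p:
Squares mod 389: 264^1≡264, 264^2≡65, 264^4≡335, 264^8≡193, 264^16≡294, 264^32≡78
38 = 32 + 4 + 2, so 264^38 ≡ 78·335·65 ≡ 76 (mod 389)
R · y^e mod p:
Squares mod 389: 187^1≡187, 187^2≡348, 187^4≡125, 187^8≡65, 187^16≡335, 187^32≡193, 187^64≡294
65 = 64 + 1, so 187^65 ≡ 294·187 ≡ 129 (mod 389)
275·129 = 35475 ≡ 76 (mod 389)
76 ≡ 76 (mod 389); signature holds.

genuine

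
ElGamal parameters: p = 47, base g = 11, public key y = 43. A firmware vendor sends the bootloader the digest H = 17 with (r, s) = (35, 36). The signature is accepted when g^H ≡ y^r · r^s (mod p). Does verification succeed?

Left side g^H mod p:
11^2 = 121 ≡ 27
11^4 ≡ 27^2 = 729 ≡ 24
11^8 ≡ 24^2 = 576 ≡ 12
11^16 ≡ 12^2 = 144 ≡ 3
17 = 16 + 1, so 11^17 ≡ 3·11 ≡ 33 (mod 47)
Right side y^r · r^s mod p:
43^2 = 1849 ≡ 16
43^4 ≡ 16^2 = 256 ≡ 21
43^8 ≡ 21^2 = 441 ≡ 18
43^16 ≡ 18^2 = 324 ≡ 42
43^32 ≡ 42^2 = 1764 ≡ 25
35 = 32 + 2 + 1, so 43^35 ≡ 25·16·43 ≡ 45 (mod 47)
35^2 = 1225 ≡ 3
35^4 ≡ 3^2 = 9
35^8 ≡ 9^2 = 81 ≡ 34
35^16 ≡ 34^2 = 1156 ≡ 28
35^32 ≡ 28^2 = 784 ≡ 32
36 = 32 + 4, so 35^36 ≡ 32·9 ≡ 6 (mod 47)
45·6 = 270 ≡ 35 (mod 47)
33 ≠ 35, so verification fails.

fails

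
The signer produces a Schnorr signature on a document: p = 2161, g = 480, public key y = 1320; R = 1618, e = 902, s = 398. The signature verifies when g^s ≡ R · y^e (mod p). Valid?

yes

g^s mod p:
Squares mod 2161: 480^1≡480, 480^2≡1334, 480^4≡1053, 480^8≡216, 480^16≡1275, 480^32≡553, 480^64≡1108, 480^128≡216, 480^256≡1275
398 = 256 + 128 + 8 + 4 + 2, so 480^398 ≡ 1275·216·216·1053·1334 ≡ 663 (mod 2161)
R · y^e mod p:
Squares mod 2161: 1320^1≡1320, 1320^2≡634, 1320^4≡10, 1320^8≡100, 1320^16≡1356, 1320^32≡1886, 1320^64≡2151, 1320^128≡100, 1320^256≡1356, 1320^512≡1886
902 = 512 + 256 + 128 + 4 + 2, so 1320^902 ≡ 1886·1356·100·10·634 ≡ 1527 (mod 2161)
1618·1527 = 2470686 ≡ 663 (mod 2161)
663 ≡ 663 (mod 2161); signature holds.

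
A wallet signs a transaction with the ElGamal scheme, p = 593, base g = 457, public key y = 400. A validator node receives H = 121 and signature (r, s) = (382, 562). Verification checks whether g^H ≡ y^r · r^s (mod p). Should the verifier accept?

Left side g^H mod p:
457^2 = 208849 ≡ 113
457^4 ≡ 113^2 = 12769 ≡ 316
457^8 ≡ 316^2 = 99856 ≡ 232
457^16 ≡ 232^2 = 53824 ≡ 454
457^32 ≡ 454^2 = 206116 ≡ 345
457^64 ≡ 345^2 = 119025 ≡ 425
121 = 64 + 32 + 16 + 8 + 1, so 457^121 ≡ 425·345·454·232·457 ≡ 18 (mod 593)
Right side y^r · r^s mod p:
400^2 = 160000 ≡ 483
400^4 ≡ 483^2 = 233289 ≡ 240
400^8 ≡ 240^2 = 57600 ≡ 79
400^16 ≡ 79^2 = 6241 ≡ 311
400^32 ≡ 311^2 = 96721 ≡ 62
400^64 ≡ 62^2 = 3844 ≡ 286
400^128 ≡ 286^2 = 81796 ≡ 555
400^256 ≡ 555^2 = 308025 ≡ 258
382 = 256 + 64 + 32 + 16 + 8 + 4 + 2, so 400^382 ≡ 258·286·62·311·79·240·483 ≡ 46 (mod 593)
382^2 = 145924 ≡ 46
382^4 ≡ 46^2 = 2116 ≡ 337
382^8 ≡ 337^2 = 113569 ≡ 306
382^16 ≡ 306^2 = 93636 ≡ 535
382^32 ≡ 535^2 = 286225 ≡ 399
382^64 ≡ 399^2 = 159201 ≡ 277
382^128 ≡ 277^2 = 76729 ≡ 232
382^256 ≡ 232^2 = 53824 ≡ 454
382^512 ≡ 454^2 = 206116 ≡ 345
562 = 512 + 32 + 16 + 2, so 382^562 ≡ 345·399·535·46 ≡ 336 (mod 593)
46·336 = 15456 ≡ 38 (mod 593)
18 ≠ 38, so verification fails.

reject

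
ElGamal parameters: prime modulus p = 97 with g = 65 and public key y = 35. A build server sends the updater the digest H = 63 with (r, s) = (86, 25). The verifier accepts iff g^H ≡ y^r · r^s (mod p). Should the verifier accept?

Left side g^H mod p:
Squares mod 97: 65^1≡65, 65^2≡54, 65^4≡6, 65^8≡36, 65^16≡35, 65^32≡61
63 = 32 + 16 + 8 + 4 + 2 + 1, so 65^63 ≡ 61·35·36·6·54·65 ≡ 8 (mod 97)
Right side y^r · r^s mod p:
Squares mod 97: 35^1≡35, 35^2≡61, 35^4≡35, 35^8≡61, 35^16≡35, 35^32≡61, 35^64≡35
86 = 64 + 16 + 4 + 2, so 35^86 ≡ 35·35·35·61 ≡ 61 (mod 97)
Squares mod 97: 86^1≡86, 86^2≡24, 86^4≡91, 86^8≡36, 86^16≡35
25 = 16 + 8 + 1, so 86^25 ≡ 35·36·86 ≡ 11 (mod 97)
61·11 = 671 ≡ 89 (mod 97)
8 ≠ 89, so verification fails.

reject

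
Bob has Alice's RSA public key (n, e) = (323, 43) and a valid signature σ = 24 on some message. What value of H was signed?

320

Squares mod 323: σ^1≡24, σ^2≡253, σ^4≡55, σ^8≡118, σ^16≡35, σ^32≡256
43 = 32 + 8 + 2 + 1, so σ^43 ≡ 256·118·253·24 ≡ 320 (mod 323)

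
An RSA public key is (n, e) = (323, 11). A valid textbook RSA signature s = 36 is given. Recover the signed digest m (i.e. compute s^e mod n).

s^2 ≡ 36^2 = 1296 ≡ 4
s^4 ≡ 4^2 = 16
s^8 ≡ 16^2 = 256
11 = 8 + 2 + 1, so s^11 ≡ 256·4·36 ≡ 42 (mod 323)

42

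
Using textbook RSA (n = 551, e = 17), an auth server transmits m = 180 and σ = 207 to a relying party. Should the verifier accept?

σ^17 mod 551 = 180
σ^17 mod 551 = 180 matches m.

accept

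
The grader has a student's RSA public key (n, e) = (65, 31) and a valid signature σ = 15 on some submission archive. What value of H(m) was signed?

σ^2 ≡ 15^2 = 225 ≡ 30
σ^4 ≡ 30^2 = 900 ≡ 55
σ^8 ≡ 55^2 = 3025 ≡ 35
σ^16 ≡ 35^2 = 1225 ≡ 55
31 = 16 + 8 + 4 + 2 + 1, so σ^31 ≡ 55·35·55·30·15 ≡ 50 (mod 65)

50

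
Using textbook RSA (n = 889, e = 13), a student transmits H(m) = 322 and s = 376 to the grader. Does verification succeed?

s^2 ≡ 376^2 = 141376 ≡ 25
s^4 ≡ 25^2 = 625
s^8 ≡ 625^2 = 390625 ≡ 354
13 = 8 + 4 + 1, so s^13 ≡ 354·625·376 ≡ 47 (mod 889)
47 ≠ 322, so verification fails.

fails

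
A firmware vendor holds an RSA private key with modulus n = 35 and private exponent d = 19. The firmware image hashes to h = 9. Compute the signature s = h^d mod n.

9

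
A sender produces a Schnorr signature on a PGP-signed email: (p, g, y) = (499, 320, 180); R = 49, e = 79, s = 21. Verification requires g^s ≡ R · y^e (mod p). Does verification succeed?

passes

g^s mod p:
Squares mod 499: 320^1≡320, 320^2≡105, 320^4≡47, 320^8≡213, 320^16≡459
21 = 16 + 4 + 1, so 320^21 ≡ 459·47·320 ≡ 194 (mod 499)
R · y^e mod p:
Squares mod 499: 180^1≡180, 180^2≡464, 180^4≡227, 180^8≡132, 180^16≡458, 180^32≡184, 180^64≡423
79 = 64 + 8 + 4 + 2 + 1, so 180^79 ≡ 423·132·227·464·180 ≡ 228 (mod 499)
49·228 = 11172 ≡ 194 (mod 499)
194 ≡ 194 (mod 499); signature holds.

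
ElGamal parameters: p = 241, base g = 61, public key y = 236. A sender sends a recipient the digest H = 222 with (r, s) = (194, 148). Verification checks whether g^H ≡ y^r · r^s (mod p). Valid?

yes

Left side g^H mod p:
61^2 = 3721 ≡ 106
61^4 ≡ 106^2 = 11236 ≡ 150
61^8 ≡ 150^2 = 22500 ≡ 87
61^16 ≡ 87^2 = 7569 ≡ 98
61^32 ≡ 98^2 = 9604 ≡ 205
61^64 ≡ 205^2 = 42025 ≡ 91
61^128 ≡ 91^2 = 8281 ≡ 87
222 = 128 + 64 + 16 + 8 + 4 + 2, so 61^222 ≡ 87·91·98·87·150·106 ≡ 135 (mod 241)
Right side y^r · r^s mod p:
236^2 = 55696 ≡ 25
236^4 ≡ 25^2 = 625 ≡ 143
236^8 ≡ 143^2 = 20449 ≡ 205
236^16 ≡ 205^2 = 42025 ≡ 91
236^32 ≡ 91^2 = 8281 ≡ 87
236^64 ≡ 87^2 = 7569 ≡ 98
236^128 ≡ 98^2 = 9604 ≡ 205
194 = 128 + 64 + 2, so 236^194 ≡ 205·98·25 ≡ 6 (mod 241)
194^2 = 37636 ≡ 40
194^4 ≡ 40^2 = 1600 ≡ 154
194^8 ≡ 154^2 = 23716 ≡ 98
194^16 ≡ 98^2 = 9604 ≡ 205
194^32 ≡ 205^2 = 42025 ≡ 91
194^64 ≡ 91^2 = 8281 ≡ 87
194^128 ≡ 87^2 = 7569 ≡ 98
148 = 128 + 16 + 4, so 194^148 ≡ 98·205·154 ≡ 143 (mod 241)
6·143 = 858 ≡ 135 (mod 241)
135 ≡ 135 (mod 241), so the signature is genuine.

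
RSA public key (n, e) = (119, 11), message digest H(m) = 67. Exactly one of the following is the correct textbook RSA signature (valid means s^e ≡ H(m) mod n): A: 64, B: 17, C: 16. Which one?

C

Candidate A: Squares mod 119: 64^1≡64, 64^2≡50, 64^4≡1, 64^8≡1; 11 = 8 + 2 + 1, so 64^11 ≡ 1·50·64 ≡ 106 (mod 119)
Candidate B: Squares mod 119: 17^1≡17, 17^2≡51, 17^4≡102, 17^8≡51; 11 = 8 + 2 + 1, so 17^11 ≡ 51·51·17 ≡ 68 (mod 119)
Candidate C: Squares mod 119: 16^1≡16, 16^2≡18, 16^4≡86, 16^8≡18; 11 = 8 + 2 + 1, so 16^11 ≡ 18·18·16 ≡ 67 (mod 119)
  → matches H(m) = 67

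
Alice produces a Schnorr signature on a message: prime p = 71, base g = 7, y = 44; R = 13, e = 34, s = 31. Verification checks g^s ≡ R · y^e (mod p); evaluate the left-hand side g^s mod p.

Squares mod 71: 7^1≡7, 7^2≡49, 7^4≡58, 7^8≡27, 7^16≡19
31 = 16 + 8 + 4 + 2 + 1, so 7^31 ≡ 19·27·58·49·7 ≡ 11 (mod 71)

11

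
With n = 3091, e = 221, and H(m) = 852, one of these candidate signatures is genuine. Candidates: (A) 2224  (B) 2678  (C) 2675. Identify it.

B

Candidate A: 2224^221 mod 3091 = 2323
Candidate B: 2678^221 mod 3091 = 852
  → matches H(m) = 852
Candidate C: 2675^221 mod 3091 = 2664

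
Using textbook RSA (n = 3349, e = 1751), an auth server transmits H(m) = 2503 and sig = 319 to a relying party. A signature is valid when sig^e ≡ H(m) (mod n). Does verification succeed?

sig^2 ≡ 319^2 = 101761 ≡ 1291
sig^4 ≡ 1291^2 = 1666681 ≡ 2228
sig^8 ≡ 2228^2 = 4963984 ≡ 766
sig^16 ≡ 766^2 = 586756 ≡ 681
sig^32 ≡ 681^2 = 463761 ≡ 1599
sig^64 ≡ 1599^2 = 2556801 ≡ 1514
sig^128 ≡ 1514^2 = 2292196 ≡ 1480
sig^256 ≡ 1480^2 = 2190400 ≡ 154
sig^512 ≡ 154^2 = 23716 ≡ 273
sig^1024 ≡ 273^2 = 74529 ≡ 851
1751 = 1024 + 512 + 128 + 64 + 16 + 4 + 2 + 1, so sig^1751 ≡ 851·273·1480·1514·681·2228·1291·319 ≡ 2503 (mod 3349)
2503 = H(m), so the signature checks out.

passes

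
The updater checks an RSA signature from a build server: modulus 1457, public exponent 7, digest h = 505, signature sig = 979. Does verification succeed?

Squares mod 1457: sig^1≡979, sig^2≡1192, sig^4≡289
7 = 4 + 2 + 1, so sig^7 ≡ 289·1192·979 ≡ 505 (mod 1457)
Since 505 equals the digest 505, verification succeeds.

passes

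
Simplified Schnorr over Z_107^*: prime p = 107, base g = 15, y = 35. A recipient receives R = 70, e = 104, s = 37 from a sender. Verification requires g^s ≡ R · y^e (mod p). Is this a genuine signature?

g^s mod p:
Squares mod 107: 15^1≡15, 15^2≡11, 15^4≡14, 15^8≡89, 15^16≡3, 15^32≡9
37 = 32 + 4 + 1, so 15^37 ≡ 9·14·15 ≡ 71 (mod 107)
R · y^e mod p:
Squares mod 107: 35^1≡35, 35^2≡48, 35^4≡57, 35^8≡39, 35^16≡23, 35^32≡101, 35^64≡36
104 = 64 + 32 + 8, so 35^104 ≡ 36·101·39 ≡ 29 (mod 107)
70·29 = 2030 ≡ 104 (mod 107)
71 ≠ 104; the check fails.

forged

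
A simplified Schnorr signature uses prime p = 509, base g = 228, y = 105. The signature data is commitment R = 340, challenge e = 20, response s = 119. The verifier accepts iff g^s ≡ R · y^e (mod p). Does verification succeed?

g^s mod p:
228^2 = 51984 ≡ 66
228^4 ≡ 66^2 = 4356 ≡ 284
228^8 ≡ 284^2 = 80656 ≡ 234
228^16 ≡ 234^2 = 54756 ≡ 293
228^32 ≡ 293^2 = 85849 ≡ 337
228^64 ≡ 337^2 = 113569 ≡ 62
119 = 64 + 32 + 16 + 4 + 2 + 1, so 228^119 ≡ 62·337·293·284·66·228 ≡ 298 (mod 509)
R · y^e mod p:
105^2 = 11025 ≡ 336
105^4 ≡ 336^2 = 112896 ≡ 407
105^8 ≡ 407^2 = 165649 ≡ 224
105^16 ≡ 224^2 = 50176 ≡ 294
20 = 16 + 4, so 105^20 ≡ 294·407 ≡ 43 (mod 509)
340·43 = 14620 ≡ 368 (mod 509)
298 ≠ 368; the check fails.

fails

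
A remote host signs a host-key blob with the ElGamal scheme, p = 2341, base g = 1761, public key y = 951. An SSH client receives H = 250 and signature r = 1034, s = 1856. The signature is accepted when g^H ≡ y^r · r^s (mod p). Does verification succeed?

Left side g^H mod p:
1761^2 = 3101121 ≡ 1637
1761^4 ≡ 1637^2 = 2679769 ≡ 1665
1761^8 ≡ 1665^2 = 2772225 ≡ 481
1761^16 ≡ 481^2 = 231361 ≡ 1943
1761^32 ≡ 1943^2 = 3775249 ≡ 1557
1761^64 ≡ 1557^2 = 2424249 ≡ 1314
1761^128 ≡ 1314^2 = 1726596 ≡ 1279
250 = 128 + 64 + 32 + 16 + 8 + 2, so 1761^250 ≡ 1279·1314·1557·1943·481·1637 ≡ 398 (mod 2341)
Right side y^r · r^s mod p:
951^2 = 904401 ≡ 775
951^4 ≡ 775^2 = 600625 ≡ 1329
951^8 ≡ 1329^2 = 1766241 ≡ 1127
951^16 ≡ 1127^2 = 1270129 ≡ 1307
951^32 ≡ 1307^2 = 1708249 ≡ 1660
951^64 ≡ 1660^2 = 2755600 ≡ 243
951^128 ≡ 243^2 = 59049 ≡ 524
951^256 ≡ 524^2 = 274576 ≡ 679
951^512 ≡ 679^2 = 461041 ≡ 2205
951^1024 ≡ 2205^2 = 4862025 ≡ 2109
1034 = 1024 + 8 + 2, so 951^1034 ≡ 2109·1127·775 ≡ 19 (mod 2341)
1034^2 = 1069156 ≡ 1660
1034^4 ≡ 1660^2 = 2755600 ≡ 243
1034^8 ≡ 243^2 = 59049 ≡ 524
1034^16 ≡ 524^2 = 274576 ≡ 679
1034^32 ≡ 679^2 = 461041 ≡ 2205
1034^64 ≡ 2205^2 = 4862025 ≡ 2109
1034^128 ≡ 2109^2 = 4447881 ≡ 2322
1034^256 ≡ 2322^2 = 5391684 ≡ 361
1034^512 ≡ 361^2 = 130321 ≡ 1566
1034^1024 ≡ 1566^2 = 2452356 ≡ 1329
1856 = 1024 + 512 + 256 + 64, so 1034^1856 ≡ 1329·1566·361·2109 ≡ 1286 (mod 2341)
19·1286 = 24434 ≡ 1024 (mod 2341)
398 ≠ 1024, so verification fails.

fails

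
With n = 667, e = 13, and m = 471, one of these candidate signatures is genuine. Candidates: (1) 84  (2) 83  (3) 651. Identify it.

2

Candidate 1: Squares mod 667: 84^1≡84, 84^2≡386, 84^4≡255, 84^8≡326; 13 = 8 + 4 + 1, so 84^13 ≡ 326·255·84 ≡ 97 (mod 667)
Candidate 2: Squares mod 667: 83^1≡83, 83^2≡219, 83^4≡604, 83^8≡634; 13 = 8 + 4 + 1, so 83^13 ≡ 634·604·83 ≡ 471 (mod 667)
  → matches m = 471
Candidate 3: Squares mod 667: 651^1≡651, 651^2≡256, 651^4≡170, 651^8≡219; 13 = 8 + 4 + 1, so 651^13 ≡ 219·170·651 ≡ 618 (mod 667)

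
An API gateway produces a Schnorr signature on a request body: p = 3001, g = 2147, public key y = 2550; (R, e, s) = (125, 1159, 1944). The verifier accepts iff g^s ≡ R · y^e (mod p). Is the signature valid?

valid

g^s mod p:
2147^1944 mod 3001 = 41
R · y^e mod p:
2550^1159 mod 3001 = 2017
125·2017 = 252125 ≡ 41 (mod 3001)
41 ≡ 41 (mod 3001); signature holds.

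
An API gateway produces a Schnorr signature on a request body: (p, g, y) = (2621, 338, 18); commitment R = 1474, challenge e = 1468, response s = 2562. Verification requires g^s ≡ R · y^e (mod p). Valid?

no

g^s mod p:
338^2 = 114244 ≡ 1541
338^4 ≡ 1541^2 = 2374681 ≡ 55
338^8 ≡ 55^2 = 3025 ≡ 404
338^16 ≡ 404^2 = 163216 ≡ 714
338^32 ≡ 714^2 = 509796 ≡ 1322
338^64 ≡ 1322^2 = 1747684 ≡ 2098
338^128 ≡ 2098^2 = 4401604 ≡ 945
338^256 ≡ 945^2 = 893025 ≡ 1885
338^512 ≡ 1885^2 = 3553225 ≡ 1770
338^1024 ≡ 1770^2 = 3132900 ≡ 805
338^2048 ≡ 805^2 = 648025 ≡ 638
2562 = 2048 + 512 + 2, so 338^2562 ≡ 638·1770·1541 ≡ 299 (mod 2621)
R · y^e mod p:
18^2 = 324
18^4 ≡ 324^2 = 104976 ≡ 136
18^8 ≡ 136^2 = 18496 ≡ 149
18^16 ≡ 149^2 = 22201 ≡ 1233
18^32 ≡ 1233^2 = 1520289 ≡ 109
18^64 ≡ 109^2 = 11881 ≡ 1397
18^128 ≡ 1397^2 = 1951609 ≡ 1585
18^256 ≡ 1585^2 = 2512225 ≡ 1307
18^512 ≡ 1307^2 = 1708249 ≡ 1978
18^1024 ≡ 1978^2 = 3912484 ≡ 1952
1468 = 1024 + 256 + 128 + 32 + 16 + 8 + 4, so 18^1468 ≡ 1952·1307·1585·109·1233·149·136 ≡ 1837 (mod 2621)
1474·1837 = 2707738 ≡ 245 (mod 2621)
299 ≠ 245; the check fails.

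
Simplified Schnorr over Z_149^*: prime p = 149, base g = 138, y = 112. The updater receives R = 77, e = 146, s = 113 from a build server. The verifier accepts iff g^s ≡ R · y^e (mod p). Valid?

yes

g^s mod p:
138^2 = 19044 ≡ 121
138^4 ≡ 121^2 = 14641 ≡ 39
138^8 ≡ 39^2 = 1521 ≡ 31
138^16 ≡ 31^2 = 961 ≡ 67
138^32 ≡ 67^2 = 4489 ≡ 19
138^64 ≡ 19^2 = 361 ≡ 63
113 = 64 + 32 + 16 + 1, so 138^113 ≡ 63·19·67·138 ≡ 40 (mod 149)
R · y^e mod p:
112^2 = 12544 ≡ 28
112^4 ≡ 28^2 = 784 ≡ 39
112^8 ≡ 39^2 = 1521 ≡ 31
112^16 ≡ 31^2 = 961 ≡ 67
112^32 ≡ 67^2 = 4489 ≡ 19
112^64 ≡ 19^2 = 361 ≡ 63
112^128 ≡ 63^2 = 3969 ≡ 95
146 = 128 + 16 + 2, so 112^146 ≡ 95·67·28 ≡ 16 (mod 149)
77·16 = 1232 ≡ 40 (mod 149)
40 ≡ 40 (mod 149); signature holds.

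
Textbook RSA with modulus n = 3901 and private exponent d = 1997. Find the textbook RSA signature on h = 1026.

3028

h^2 ≡ 1026^2 = 1052676 ≡ 3307
h^4 ≡ 3307^2 = 10936249 ≡ 1746
h^8 ≡ 1746^2 = 3048516 ≡ 1835
h^16 ≡ 1835^2 = 3367225 ≡ 662
h^32 ≡ 662^2 = 438244 ≡ 1332
h^64 ≡ 1332^2 = 1774224 ≡ 3170
h^128 ≡ 3170^2 = 10048900 ≡ 3825
h^256 ≡ 3825^2 = 14630625 ≡ 1875
h^512 ≡ 1875^2 = 3515625 ≡ 824
h^1024 ≡ 824^2 = 678976 ≡ 202
1997 = 1024 + 512 + 256 + 128 + 64 + 8 + 4 + 1, so h^1997 ≡ 202·824·1875·3825·3170·1835·1746·1026 ≡ 3028 (mod 3901)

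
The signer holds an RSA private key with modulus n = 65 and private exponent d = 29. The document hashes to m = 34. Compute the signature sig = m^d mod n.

34

Squares mod 65: m^1≡34, m^2≡51, m^4≡1, m^8≡1, m^16≡1
29 = 16 + 8 + 4 + 1, so m^29 ≡ 1·1·1·34 ≡ 34 (mod 65)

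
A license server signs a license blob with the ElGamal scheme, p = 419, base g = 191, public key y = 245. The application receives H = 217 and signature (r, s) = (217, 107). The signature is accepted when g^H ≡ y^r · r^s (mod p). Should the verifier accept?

reject

Left side g^H mod p:
191^2 = 36481 ≡ 28
191^4 ≡ 28^2 = 784 ≡ 365
191^8 ≡ 365^2 = 133225 ≡ 402
191^16 ≡ 402^2 = 161604 ≡ 289
191^32 ≡ 289^2 = 83521 ≡ 140
191^64 ≡ 140^2 = 19600 ≡ 326
191^128 ≡ 326^2 = 106276 ≡ 269
217 = 128 + 64 + 16 + 8 + 1, so 191^217 ≡ 269·326·289·402·191 ≡ 402 (mod 419)
Right side y^r · r^s mod p:
245^2 = 60025 ≡ 108
245^4 ≡ 108^2 = 11664 ≡ 351
245^8 ≡ 351^2 = 123201 ≡ 15
245^16 ≡ 15^2 = 225
245^32 ≡ 225^2 = 50625 ≡ 345
245^64 ≡ 345^2 = 119025 ≡ 29
245^128 ≡ 29^2 = 841 ≡ 3
217 = 128 + 64 + 16 + 8 + 1, so 245^217 ≡ 3·29·225·15·245 ≡ 15 (mod 419)
217^2 = 47089 ≡ 161
217^4 ≡ 161^2 = 25921 ≡ 362
217^8 ≡ 362^2 = 131044 ≡ 316
217^16 ≡ 316^2 = 99856 ≡ 134
217^32 ≡ 134^2 = 17956 ≡ 358
217^64 ≡ 358^2 = 128164 ≡ 369
107 = 64 + 32 + 8 + 2 + 1, so 217^107 ≡ 369·358·316·161·217 ≡ 78 (mod 419)
15·78 = 1170 ≡ 332 (mod 419)
402 ≠ 332, so verification fails.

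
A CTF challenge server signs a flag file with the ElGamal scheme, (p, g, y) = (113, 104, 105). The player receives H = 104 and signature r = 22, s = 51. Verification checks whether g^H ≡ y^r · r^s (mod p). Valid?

no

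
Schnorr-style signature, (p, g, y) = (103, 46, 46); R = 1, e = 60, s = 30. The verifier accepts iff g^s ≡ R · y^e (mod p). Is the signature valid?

g^s mod p:
46^2 = 2116 ≡ 56
46^4 ≡ 56^2 = 3136 ≡ 46
46^8 ≡ 46^2 = 2116 ≡ 56
46^16 ≡ 56^2 = 3136 ≡ 46
30 = 16 + 8 + 4 + 2, so 46^30 ≡ 46·56·46·56 ≡ 1 (mod 103)
R · y^e mod p:
46^2 = 2116 ≡ 56
46^4 ≡ 56^2 = 3136 ≡ 46
46^8 ≡ 46^2 = 2116 ≡ 56
46^16 ≡ 56^2 = 3136 ≡ 46
46^32 ≡ 46^2 = 2116 ≡ 56
60 = 32 + 16 + 8 + 4, so 46^60 ≡ 56·46·56·46 ≡ 1 (mod 103)
1·1 = 1 ≡ 1 (mod 103)
1 ≡ 1 (mod 103); signature holds.

valid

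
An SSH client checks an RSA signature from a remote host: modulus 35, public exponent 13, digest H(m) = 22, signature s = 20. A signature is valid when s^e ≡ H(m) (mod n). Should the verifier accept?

reject

s^2 ≡ 20^2 = 400 ≡ 15
s^4 ≡ 15^2 = 225 ≡ 15
s^8 ≡ 15^2 = 225 ≡ 15
13 = 8 + 4 + 1, so s^13 ≡ 15·15·20 ≡ 20 (mod 35)
20 ≠ 22, so verification fails.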